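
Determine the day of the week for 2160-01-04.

Doomsday rule: the anchor day for the 2100s is Sunday. For year 60: 60÷12 = 5 r 0, and 0÷4 = 0, so 5+0+0 = 5.
Sunday + 5 ≡ Friday — that's 2160's doomsday.
In January the doomsday date is Jan 4 (2160 is a leap year (divisible by 4)).
Jan 4 is the doomsday itself: Friday.

Friday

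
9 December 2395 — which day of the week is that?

Doomsday rule: the anchor day for the 2300s is Wednesday. For year 95: 95÷12 = 7 r 11, and 11÷4 = 2, so 7+11+2 = 20.
Wednesday + 20 ≡ Tuesday — that's 2395's doomsday.
In December the doomsday date is Dec 12.
Dec 9 is 3 days before Dec 12; 3 mod 7 = 3, so Tuesday − 3 = Saturday.

Saturday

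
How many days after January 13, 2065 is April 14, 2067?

821

Jan 13, 2065 → Jan 13, 2066: 365 days.
Jan 13, 2066 → Jan 13, 2067: 365 days.
Jan 13, 2067 → Feb 13, 2067: 31 days (January has 31).
Feb 13, 2067 → Mar 13, 2067: 28 days (February has 28).
Mar 13, 2067 → Apr 13, 2067: 31 days (March has 31).
Apr 13, 2067 → Apr 14, 2067: 1 days.
Total: 821 days.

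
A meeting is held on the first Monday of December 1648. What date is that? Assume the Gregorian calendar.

December 1, 1648 is a Tuesday.
The first Monday is therefore December 7 (6 days later).

December 7, 1648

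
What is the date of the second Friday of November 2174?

November 1, 2174 is a Tuesday.
The first Friday is therefore November 4 (3 days later).
The second Friday is 4 + 1×7 = November 11.

November 11, 2174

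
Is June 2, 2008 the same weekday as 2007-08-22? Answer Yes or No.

No

From Aug 22, 2007 to Jun 2, 2008 is 285 days.
285 mod 7 = 5, so they are different weekdays.
(Aug 22, 2007 is a Wednesday; Jun 2, 2008 is a Monday.)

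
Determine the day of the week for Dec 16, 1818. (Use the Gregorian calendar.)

Wednesday

Doomsday rule: the anchor day for the 1800s is Friday. For year 18: 18÷12 = 1 r 6, and 6÷4 = 1, so 1+6+1 = 8.
Friday + 8 ≡ Saturday — that's 1818's doomsday.
In December the doomsday date is Dec 12.
Dec 16 is 4 days after Dec 12; 4 mod 7 = 4, so Saturday + 4 = Wednesday.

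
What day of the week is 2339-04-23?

Sunday

Doomsday rule: the anchor day for the 2300s is Wednesday. For year 39: 39÷12 = 3 r 3, and 3÷4 = 0, so 3+3+0 = 6.
Wednesday + 6 ≡ Tuesday — that's 2339's doomsday.
In April the doomsday date is Apr 4.
Apr 23 is 19 days after Apr 4; 19 mod 7 = 5, so Tuesday + 5 = Sunday.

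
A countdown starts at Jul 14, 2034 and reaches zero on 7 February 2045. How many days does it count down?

Jul 14, 2034 → Jul 14, 2035: 365 days.
Jul 14, 2035 → Jul 14, 2036: 366 days (Feb 29, 2036 is in that span).
Jul 14, 2036 → Jul 14, 2037: 365 days.
Jul 14, 2037 → Jul 14, 2038: 365 days.
Jul 14, 2038 → Jul 14, 2039: 365 days.
Jul 14, 2039 → Jul 14, 2040: 366 days (Feb 29, 2040 is in that span).
Jul 14, 2040 → Jul 14, 2041: 365 days.
Jul 14, 2041 → Jul 14, 2042: 365 days.
Jul 14, 2042 → Jul 14, 2043: 365 days.
Jul 14, 2043 → Jul 14, 2044: 366 days (Feb 29, 2044 is in that span).
Jul 14, 2044 → Aug 14, 2044: 31 days (July has 31).
Aug 14, 2044 → Sep 14, 2044: 31 days (August has 31).
Sep 14, 2044 → Oct 14, 2044: 30 days (September has 30).
Oct 14, 2044 → Nov 14, 2044: 31 days (October has 31).
Nov 14, 2044 → Dec 14, 2044: 30 days (November has 30).
Dec 14, 2044 → Jan 14, 2045: 31 days (December has 31).
Jan 14, 2045 → Feb 7, 2045: 24 days.
Total: 3861 days.

3861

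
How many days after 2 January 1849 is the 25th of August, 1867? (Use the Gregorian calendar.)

6809

Jan 2, 1849 → Jan 2, 1850: 365 days.
Jan 2, 1850 → Jan 2, 1851: 365 days.
Jan 2, 1851 → Jan 2, 1852: 365 days.
Jan 2, 1852 → Jan 2, 1853: 366 days (Feb 29, 1852 is in that span).
Jan 2, 1853 → Jan 2, 1854: 365 days.
Jan 2, 1854 → Jan 2, 1855: 365 days.
Jan 2, 1855 → Jan 2, 1856: 365 days.
Jan 2, 1856 → Jan 2, 1857: 366 days (Feb 29, 1856 is in that span).
Jan 2, 1857 → Jan 2, 1858: 365 days.
Jan 2, 1858 → Jan 2, 1859: 365 days.
Jan 2, 1859 → Jan 2, 1860: 365 days.
Jan 2, 1860 → Jan 2, 1861: 366 days (Feb 29, 1860 is in that span).
Jan 2, 1861 → Jan 2, 1862: 365 days.
Jan 2, 1862 → Jan 2, 1863: 365 days.
Jan 2, 1863 → Jan 2, 1864: 365 days.
Jan 2, 1864 → Jan 2, 1865: 366 days (Feb 29, 1864 is in that span).
Jan 2, 1865 → Jan 2, 1866: 365 days.
Jan 2, 1866 → Jan 2, 1867: 365 days.
Jan 2, 1867 → Feb 2, 1867: 31 days (January has 31).
Feb 2, 1867 → Mar 2, 1867: 28 days (February has 28).
Mar 2, 1867 → Apr 2, 1867: 31 days (March has 31).
Apr 2, 1867 → May 2, 1867: 30 days (April has 30).
May 2, 1867 → Jun 2, 1867: 31 days (May has 31).
Jun 2, 1867 → Jul 2, 1867: 30 days (June has 30).
Jul 2, 1867 → Aug 2, 1867: 31 days (July has 31).
Aug 2, 1867 → Aug 25, 1867: 23 days.
Total: 6809 days.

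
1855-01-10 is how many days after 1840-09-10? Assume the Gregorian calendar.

5235

Sep 10, 1840 → Sep 10, 1841: 365 days.
Sep 10, 1841 → Sep 10, 1842: 365 days.
Sep 10, 1842 → Sep 10, 1843: 365 days.
Sep 10, 1843 → Sep 10, 1844: 366 days (Feb 29, 1844 is in that span).
Sep 10, 1844 → Sep 10, 1845: 365 days.
Sep 10, 1845 → Sep 10, 1846: 365 days.
Sep 10, 1846 → Sep 10, 1847: 365 days.
Sep 10, 1847 → Sep 10, 1848: 366 days (Feb 29, 1848 is in that span).
Sep 10, 1848 → Sep 10, 1849: 365 days.
Sep 10, 1849 → Sep 10, 1850: 365 days.
Sep 10, 1850 → Sep 10, 1851: 365 days.
Sep 10, 1851 → Sep 10, 1852: 366 days (Feb 29, 1852 is in that span).
Sep 10, 1852 → Sep 10, 1853: 365 days.
Sep 10, 1853 → Sep 10, 1854: 365 days.
Sep 10, 1854 → Oct 10, 1854: 30 days (September has 30).
Oct 10, 1854 → Nov 10, 1854: 31 days (October has 31).
Nov 10, 1854 → Dec 10, 1854: 30 days (November has 30).
Dec 10, 1854 → Jan 10, 1855: 31 days.
Total: 5235 days.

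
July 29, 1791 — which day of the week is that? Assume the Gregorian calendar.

Doomsday rule: the anchor day for the 1700s is Sunday. For year 91: 91÷12 = 7 r 7, and 7÷4 = 1, so 7+7+1 = 15.
Sunday + 15 ≡ Monday — that's 1791's doomsday.
In July the doomsday date is Jul 11.
Jul 29 is 18 days after Jul 11; 18 mod 7 = 4, so Monday + 4 = Friday.

Friday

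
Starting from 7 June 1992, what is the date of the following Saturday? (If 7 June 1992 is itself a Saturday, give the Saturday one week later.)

June 13, 1992

Jun 7, 1992 is a Sunday.
From Sunday to the next Saturday is 6 days.
Jun 7, 1992 + 6 = Jun 13, 1992.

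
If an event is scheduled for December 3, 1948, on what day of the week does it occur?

Doomsday rule: the anchor day for the 1900s is Wednesday. For year 48: 48÷12 = 4 r 0, and 0÷4 = 0, so 4+0+0 = 4.
Wednesday + 4 ≡ Sunday — that's 1948's doomsday.
In December the doomsday date is Dec 12.
Dec 3 is 9 days before Dec 12; 9 mod 7 = 2, so Sunday − 2 = Friday.

Friday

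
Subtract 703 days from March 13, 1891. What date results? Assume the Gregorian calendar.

−365 (one year) → Mar 13, 1890 (338 left).
−13 → Feb 28, 1890 (end of Feb, 28 days; 325 left).
−28 → Jan 31, 1890 (end of Jan, 31 days; 297 left).
−31 → Dec 31, 1889 (end of Dec, 31 days; 266 left).
−31 → Nov 30, 1889 (end of Nov, 30 days; 235 left).
−30 → Oct 31, 1889 (end of Oct, 31 days; 205 left).
−31 → Sep 30, 1889 (end of Sep, 30 days; 174 left).
−30 → Aug 31, 1889 (end of Aug, 31 days; 144 left).
−31 → Jul 31, 1889 (end of Jul, 31 days; 113 left).
−31 → Jun 30, 1889 (end of Jun, 30 days; 82 left).
−30 → May 31, 1889 (end of May, 31 days; 52 left).
−31 → Apr 30, 1889 (end of Apr, 30 days; 21 left).
−21 → Apr 9, 1889.

April 9, 1889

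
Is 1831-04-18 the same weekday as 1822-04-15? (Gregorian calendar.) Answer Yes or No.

Yes

From Apr 15, 1822 to Apr 18, 1831 is 3290 days.
3290 mod 7 = 0, so they are the same weekday.
(Apr 15, 1822 is a Monday; Apr 18, 1831 is a Monday.)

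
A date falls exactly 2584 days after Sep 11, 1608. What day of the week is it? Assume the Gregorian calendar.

Friday

First find the weekday of Sep 11, 1608. Doomsday rule: the anchor day for the 1600s is Tuesday. For year 08: 8÷12 = 0 r 8, and 8÷4 = 2, so 0+8+2 = 10.
Tuesday + 10 ≡ Friday — that's 1608's doomsday.
In September the doomsday date is Sep 5.
Sep 11 is 6 days after Sep 5; 6 mod 7 = 6, so Friday + 6 = Thursday.
2584 mod 7 = 1, so 2584 days after a Thursday is Thursday + 1 = Friday.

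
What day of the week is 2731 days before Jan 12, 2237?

Wednesday

Jan 12, 2237 is a Thursday.
2731 mod 7 = 1, so 2731 days before a Thursday is Thursday − 1 = Wednesday.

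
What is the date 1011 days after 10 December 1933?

September 16, 1936

+365 (one year) → Dec 10, 1934 (646 left).
+365 (one year) → Dec 10, 1935 (281 left).
Dec has 31 days: +22 → Jan 1, 1936 (259 left).
Jan has 31 days: +31 → Feb 1, 1936 (228 left).
Feb has 29 days: +29 → Mar 1, 1936 (199 left).
Mar has 31 days: +31 → Apr 1, 1936 (168 left).
Apr has 30 days: +30 → May 1, 1936 (138 left).
May has 31 days: +31 → Jun 1, 1936 (107 left).
Jun has 30 days: +30 → Jul 1, 1936 (77 left).
Jul has 31 days: +31 → Aug 1, 1936 (46 left).
Aug has 31 days: +31 → Sep 1, 1936 (15 left).
+15 → Sep 16, 1936.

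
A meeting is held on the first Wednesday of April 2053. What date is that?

April 2, 2053

April 1, 2053 is a Tuesday.
The first Wednesday is therefore April 2 (1 days later).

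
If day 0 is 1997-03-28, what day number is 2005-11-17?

3156

Mar 28, 1997 → Mar 28, 1998: 365 days.
Mar 28, 1998 → Mar 28, 1999: 365 days.
Mar 28, 1999 → Mar 28, 2000: 366 days (Feb 29, 2000 is in that span).
Mar 28, 2000 → Mar 28, 2001: 365 days.
Mar 28, 2001 → Mar 28, 2002: 365 days.
Mar 28, 2002 → Mar 28, 2003: 365 days.
Mar 28, 2003 → Mar 28, 2004: 366 days (Feb 29, 2004 is in that span).
Mar 28, 2004 → Mar 28, 2005: 365 days.
Mar 28, 2005 → Apr 28, 2005: 31 days (March has 31).
Apr 28, 2005 → May 28, 2005: 30 days (April has 30).
May 28, 2005 → Jun 28, 2005: 31 days (May has 31).
Jun 28, 2005 → Jul 28, 2005: 30 days (June has 30).
Jul 28, 2005 → Aug 28, 2005: 31 days (July has 31).
Aug 28, 2005 → Sep 28, 2005: 31 days (August has 31).
Sep 28, 2005 → Oct 28, 2005: 30 days (September has 30).
Oct 28, 2005 → Nov 17, 2005: 20 days.
Total: 3156 days.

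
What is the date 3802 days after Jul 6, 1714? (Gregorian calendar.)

December 2, 1724

+365 (one year) → Jul 6, 1715 (3437 left).
+366 (one year; includes Feb 29, 1716) → Jul 6, 1716 (3071 left).
+365 (one year) → Jul 6, 1717 (2706 left).
+365 (one year) → Jul 6, 1718 (2341 left).
+365 (one year) → Jul 6, 1719 (1976 left).
+366 (one year; includes Feb 29, 1720) → Jul 6, 1720 (1610 left).
+365 (one year) → Jul 6, 1721 (1245 left).
+365 (one year) → Jul 6, 1722 (880 left).
+365 (one year) → Jul 6, 1723 (515 left).
+366 (one year; includes Feb 29, 1724) → Jul 6, 1724 (149 left).
Jul has 31 days: +26 → Aug 1, 1724 (123 left).
Aug has 31 days: +31 → Sep 1, 1724 (92 left).
Sep has 30 days: +30 → Oct 1, 1724 (62 left).
Oct has 31 days: +31 → Nov 1, 1724 (31 left).
Nov has 30 days: +30 → Dec 1, 1724 (1 left).
+1 → Dec 2, 1724.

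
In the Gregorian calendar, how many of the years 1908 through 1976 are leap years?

Multiples of 4 in [1908,1976]: 18.
Of those, multiples of 100: 0 (not leap unless ÷400).
Multiples of 400: 0.
Leap years = 18 − 0 + 0 = 18.

18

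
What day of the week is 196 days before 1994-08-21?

Sunday

First find the weekday of Aug 21, 1994. Doomsday rule: the anchor day for the 1900s is Wednesday. For year 94: 94÷12 = 7 r 10, and 10÷4 = 2, so 7+10+2 = 19.
Wednesday + 19 ≡ Monday — that's 1994's doomsday.
In August the doomsday date is Aug 8.
Aug 21 is 13 days after Aug 8; 13 mod 7 = 6, so Monday + 6 = Sunday.
196 mod 7 = 0, so 196 days before a Sunday is Sunday − 0 = Sunday.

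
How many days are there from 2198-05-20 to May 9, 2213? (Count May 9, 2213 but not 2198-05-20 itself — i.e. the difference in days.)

May 20, 2198 → May 20, 2199: 365 days.
May 20, 2199 → May 20, 2200: 365 days.
May 20, 2200 → May 20, 2201: 365 days.
May 20, 2201 → May 20, 2202: 365 days.
May 20, 2202 → May 20, 2203: 365 days.
May 20, 2203 → May 20, 2204: 366 days (Feb 29, 2204 is in that span).
May 20, 2204 → May 20, 2205: 365 days.
May 20, 2205 → May 20, 2206: 365 days.
May 20, 2206 → May 20, 2207: 365 days.
May 20, 2207 → May 20, 2208: 366 days (Feb 29, 2208 is in that span).
May 20, 2208 → May 20, 2209: 365 days.
May 20, 2209 → May 20, 2210: 365 days.
May 20, 2210 → May 20, 2211: 365 days.
May 20, 2211 → May 20, 2212: 366 days (Feb 29, 2212 is in that span).
May 20, 2212 → Jun 20, 2212: 31 days (May has 31).
Jun 20, 2212 → Jul 20, 2212: 30 days (June has 30).
Jul 20, 2212 → Aug 20, 2212: 31 days (July has 31).
Aug 20, 2212 → Sep 20, 2212: 31 days (August has 31).
Sep 20, 2212 → Oct 20, 2212: 30 days (September has 30).
Oct 20, 2212 → Nov 20, 2212: 31 days (October has 31).
Nov 20, 2212 → Dec 20, 2212: 30 days (November has 30).
Dec 20, 2212 → Jan 20, 2213: 31 days (December has 31).
Jan 20, 2213 → Feb 20, 2213: 31 days (January has 31).
Feb 20, 2213 → Mar 20, 2213: 28 days (February has 28).
Mar 20, 2213 → Apr 20, 2213: 31 days (March has 31).
Apr 20, 2213 → May 9, 2213: 19 days.
Total: 5467 days.

5467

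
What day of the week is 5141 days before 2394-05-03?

Saturday

First find the weekday of May 3, 2394. Doomsday rule: the anchor day for the 2300s is Wednesday. For year 94: 94÷12 = 7 r 10, and 10÷4 = 2, so 7+10+2 = 19.
Wednesday + 19 ≡ Monday — that's 2394's doomsday.
In May the doomsday date is May 9.
May 3 is 6 days before May 9; 6 mod 7 = 6, so Monday − 6 = Tuesday.
5141 mod 7 = 3, so 5141 days before a Tuesday is Tuesday − 3 = Saturday.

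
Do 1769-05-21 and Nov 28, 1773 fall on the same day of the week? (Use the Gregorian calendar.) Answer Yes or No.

Yes

From May 21, 1769 to Nov 28, 1773 is 1652 days.
1652 mod 7 = 0, so they are the same weekday.
(May 21, 1769 is a Sunday; Nov 28, 1773 is a Sunday.)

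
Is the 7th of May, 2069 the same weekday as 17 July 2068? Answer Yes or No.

From Jul 17, 2068 to May 7, 2069 is 294 days.
294 mod 7 = 0, so they are the same weekday.
(Jul 17, 2068 is a Tuesday; May 7, 2069 is a Tuesday.)

Yes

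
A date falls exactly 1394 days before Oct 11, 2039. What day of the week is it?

Monday

First find the weekday of Oct 11, 2039. Doomsday rule: the anchor day for the 2000s is Tuesday. For year 39: 39÷12 = 3 r 3, and 3÷4 = 0, so 3+3+0 = 6.
Tuesday + 6 ≡ Monday — that's 2039's doomsday.
In October the doomsday date is Oct 10.
Oct 11 is 1 day after Oct 10; 1 mod 7 = 1, so Monday + 1 = Tuesday.
1394 mod 7 = 1, so 1394 days before a Tuesday is Tuesday − 1 = Monday.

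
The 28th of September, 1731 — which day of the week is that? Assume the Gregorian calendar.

Doomsday rule: the anchor day for the 1700s is Sunday. For year 31: 31÷12 = 2 r 7, and 7÷4 = 1, so 2+7+1 = 10.
Sunday + 10 ≡ Wednesday — that's 1731's doomsday.
In September the doomsday date is Sep 5.
Sep 28 is 23 days after Sep 5; 23 mod 7 = 2, so Wednesday + 2 = Friday.

Friday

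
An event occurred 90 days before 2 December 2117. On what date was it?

September 3, 2117

−2 → Nov 30, 2117 (end of Nov, 30 days; 88 left).
−30 → Oct 31, 2117 (end of Oct, 31 days; 58 left).
−31 → Sep 30, 2117 (end of Sep, 30 days; 27 left).
−27 → Sep 3, 2117.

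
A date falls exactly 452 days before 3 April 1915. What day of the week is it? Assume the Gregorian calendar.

Tuesday

Apr 3, 1915 is a Saturday.
452 mod 7 = 4, so 452 days before a Saturday is Saturday − 4 = Tuesday.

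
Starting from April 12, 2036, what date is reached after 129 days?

August 19, 2036

Apr has 30 days: +19 → May 1, 2036 (110 left).
May has 31 days: +31 → Jun 1, 2036 (79 left).
Jun has 30 days: +30 → Jul 1, 2036 (49 left).
Jul has 31 days: +31 → Aug 1, 2036 (18 left).
+18 → Aug 19, 2036.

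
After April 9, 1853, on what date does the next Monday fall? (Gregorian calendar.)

Apr 9, 1853 is a Saturday.
From Saturday to the next Monday is 2 days.
Apr 9, 1853 + 2 = Apr 11, 1853.

April 11, 1853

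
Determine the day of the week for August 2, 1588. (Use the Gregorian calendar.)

Tuesday

Doomsday rule: the anchor day for the 1500s is Wednesday. For year 88: 88÷12 = 7 r 4, and 4÷4 = 1, so 7+4+1 = 12.
Wednesday + 12 ≡ Monday — that's 1588's doomsday.
In August the doomsday date is Aug 8.
Aug 2 is 6 days before Aug 8; 6 mod 7 = 6, so Monday − 6 = Tuesday.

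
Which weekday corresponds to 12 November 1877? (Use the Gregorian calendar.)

Doomsday rule: the anchor day for the 1800s is Friday. For year 77: 77÷12 = 6 r 5, and 5÷4 = 1, so 6+5+1 = 12.
Friday + 12 ≡ Wednesday — that's 1877's doomsday.
In November the doomsday date is Nov 7.
Nov 12 is 5 days after Nov 7; 5 mod 7 = 5, so Wednesday + 5 = Monday.

Monday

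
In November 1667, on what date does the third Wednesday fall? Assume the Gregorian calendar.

November 16, 1667

November 1, 1667 is a Tuesday.
The first Wednesday is therefore November 2 (1 days later).
The third Wednesday is 2 + 2×7 = November 16.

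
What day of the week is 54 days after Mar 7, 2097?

First find the weekday of Mar 7, 2097. Doomsday rule: the anchor day for the 2000s is Tuesday. For year 97: 97÷12 = 8 r 1, and 1÷4 = 0, so 8+1+0 = 9.
Tuesday + 9 ≡ Thursday — that's 2097's doomsday.
In March the doomsday date is Mar 14.
Mar 7 is 7 days before Mar 14; 7 mod 7 = 0, so Thursday − 0 = Thursday.
54 mod 7 = 5, so 54 days after a Thursday is Thursday + 5 = Tuesday.

Tuesday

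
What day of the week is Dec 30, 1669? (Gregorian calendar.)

Monday

Doomsday rule: the anchor day for the 1600s is Tuesday. For year 69: 69÷12 = 5 r 9, and 9÷4 = 2, so 5+9+2 = 16.
Tuesday + 16 ≡ Thursday — that's 1669's doomsday.
In December the doomsday date is Dec 12.
Dec 30 is 18 days after Dec 12; 18 mod 7 = 4, so Thursday + 4 = Monday.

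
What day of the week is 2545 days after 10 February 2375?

Friday

First find the weekday of Feb 10, 2375. Doomsday rule: the anchor day for the 2300s is Wednesday. For year 75: 75÷12 = 6 r 3, and 3÷4 = 0, so 6+3+0 = 9.
Wednesday + 9 ≡ Friday — that's 2375's doomsday.
In February the doomsday date is Feb 28 (2375 is not a leap year).
Feb 10 is 18 days before Feb 28; 18 mod 7 = 4, so Friday − 4 = Monday.
2545 mod 7 = 4, so 2545 days after a Monday is Monday + 4 = Friday.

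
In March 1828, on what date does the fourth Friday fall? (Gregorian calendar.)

March 28, 1828

March 1, 1828 is a Saturday.
The first Friday is therefore March 7 (6 days later).
The fourth Friday is 7 + 3×7 = March 28.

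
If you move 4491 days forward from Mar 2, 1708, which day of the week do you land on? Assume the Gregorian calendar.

Tuesday

Mar 2, 1708 is a Friday.
4491 mod 7 = 4, so 4491 days after a Friday is Friday + 4 = Tuesday.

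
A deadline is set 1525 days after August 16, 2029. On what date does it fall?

+365 (one year) → Aug 16, 2030 (1160 left).
+365 (one year) → Aug 16, 2031 (795 left).
+366 (one year; includes Feb 29, 2032) → Aug 16, 2032 (429 left).
+365 (one year) → Aug 16, 2033 (64 left).
Aug has 31 days: +16 → Sep 1, 2033 (48 left).
Sep has 30 days: +30 → Oct 1, 2033 (18 left).
+18 → Oct 19, 2033.

October 19, 2033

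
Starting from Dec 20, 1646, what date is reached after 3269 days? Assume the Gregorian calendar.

December 2, 1655

+365 (one year) → Dec 20, 1647 (2904 left).
+366 (one year; includes Feb 29, 1648) → Dec 20, 1648 (2538 left).
+365 (one year) → Dec 20, 1649 (2173 left).
+365 (one year) → Dec 20, 1650 (1808 left).
+365 (one year) → Dec 20, 1651 (1443 left).
+366 (one year; includes Feb 29, 1652) → Dec 20, 1652 (1077 left).
+365 (one year) → Dec 20, 1653 (712 left).
+365 (one year) → Dec 20, 1654 (347 left).
Dec has 31 days: +12 → Jan 1, 1655 (335 left).
Jan has 31 days: +31 → Feb 1, 1655 (304 left).
Feb has 28 days: +28 → Mar 1, 1655 (276 left).
Mar has 31 days: +31 → Apr 1, 1655 (245 left).
Apr has 30 days: +30 → May 1, 1655 (215 left).
May has 31 days: +31 → Jun 1, 1655 (184 left).
Jun has 30 days: +30 → Jul 1, 1655 (154 left).
Jul has 31 days: +31 → Aug 1, 1655 (123 left).
Aug has 31 days: +31 → Sep 1, 1655 (92 left).
Sep has 30 days: +30 → Oct 1, 1655 (62 left).
Oct has 31 days: +31 → Nov 1, 1655 (31 left).
Nov has 30 days: +30 → Dec 1, 1655 (1 left).
+1 → Dec 2, 1655.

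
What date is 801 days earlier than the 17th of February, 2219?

December 8, 2216

−365 (one year) → Feb 17, 2218 (436 left).
−365 (one year) → Feb 17, 2217 (71 left).
−17 → Jan 31, 2217 (end of Jan, 31 days; 54 left).
−31 → Dec 31, 2216 (end of Dec, 31 days; 23 left).
−23 → Dec 8, 2216.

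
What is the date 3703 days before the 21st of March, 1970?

−365 (one year) → Mar 21, 1969 (3338 left).
−365 (one year) → Mar 21, 1968 (2973 left).
−366 (one year; includes Feb 29, 1968) → Mar 21, 1967 (2607 left).
−365 (one year) → Mar 21, 1966 (2242 left).
−365 (one year) → Mar 21, 1965 (1877 left).
−365 (one year) → Mar 21, 1964 (1512 left).
−366 (one year; includes Feb 29, 1964) → Mar 21, 1963 (1146 left).
−365 (one year) → Mar 21, 1962 (781 left).
−365 (one year) → Mar 21, 1961 (416 left).
−365 (one year) → Mar 21, 1960 (51 left).
−21 → Feb 29, 1960 (end of Feb, 29 days; 30 left).
−29 → Jan 31, 1960 (end of Jan, 31 days; 1 left).
−1 → Jan 30, 1960.

January 30, 1960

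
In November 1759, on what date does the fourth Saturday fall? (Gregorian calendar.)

November 24, 1759

November 1, 1759 is a Thursday.
The first Saturday is therefore November 3 (2 days later).
The fourth Saturday is 3 + 3×7 = November 24.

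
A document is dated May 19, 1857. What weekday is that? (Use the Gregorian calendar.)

Tuesday

Doomsday rule: the anchor day for the 1800s is Friday. For year 57: 57÷12 = 4 r 9, and 9÷4 = 2, so 4+9+2 = 15.
Friday + 15 ≡ Saturday — that's 1857's doomsday.
In May the doomsday date is May 9.
May 19 is 10 days after May 9; 10 mod 7 = 3, so Saturday + 3 = Tuesday.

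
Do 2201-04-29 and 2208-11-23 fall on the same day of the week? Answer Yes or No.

Yes

From Apr 29, 2201 to Nov 23, 2208 is 2765 days.
2765 mod 7 = 0, so they are the same weekday.
(Apr 29, 2201 is a Wednesday; Nov 23, 2208 is a Wednesday.)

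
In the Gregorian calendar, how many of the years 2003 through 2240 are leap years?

Multiples of 4 in [2003,2240]: 60.
Of those, multiples of 100: 2 (not leap unless ÷400).
Multiples of 400: 0.
Leap years = 60 − 2 + 0 = 58.

58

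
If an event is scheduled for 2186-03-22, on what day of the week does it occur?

Wednesday

Doomsday rule: the anchor day for the 2100s is Sunday. For year 86: 86÷12 = 7 r 2, and 2÷4 = 0, so 7+2+0 = 9.
Sunday + 9 ≡ Tuesday — that's 2186's doomsday.
In March the doomsday date is Mar 14.
Mar 22 is 8 days after Mar 14; 8 mod 7 = 1, so Tuesday + 1 = Wednesday.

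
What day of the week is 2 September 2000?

Saturday

Doomsday rule: the anchor day for the 2000s is Tuesday. For year 00: 0÷12 = 0 r 0, and 0÷4 = 0, so 0+0+0 = 0.
Tuesday + 0 ≡ Tuesday — that's 2000's doomsday.
In September the doomsday date is Sep 5.
Sep 2 is 3 days before Sep 5; 3 mod 7 = 3, so Tuesday − 3 = Saturday.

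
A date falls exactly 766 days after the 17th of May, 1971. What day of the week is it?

Thursday

First find the weekday of May 17, 1971. Doomsday rule: the anchor day for the 1900s is Wednesday. For year 71: 71÷12 = 5 r 11, and 11÷4 = 2, so 5+11+2 = 18.
Wednesday + 18 ≡ Sunday — that's 1971's doomsday.
In May the doomsday date is May 9.
May 17 is 8 days after May 9; 8 mod 7 = 1, so Sunday + 1 = Monday.
766 mod 7 = 3, so 766 days after a Monday is Monday + 3 = Thursday.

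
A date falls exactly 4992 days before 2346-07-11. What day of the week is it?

Wednesday

First find the weekday of Jul 11, 2346. Doomsday rule: the anchor day for the 2300s is Wednesday. For year 46: 46÷12 = 3 r 10, and 10÷4 = 2, so 3+10+2 = 15.
Wednesday + 15 ≡ Thursday — that's 2346's doomsday.
In July the doomsday date is Jul 11.
Jul 11 is the doomsday itself: Thursday.
4992 mod 7 = 1, so 4992 days before a Thursday is Thursday − 1 = Wednesday.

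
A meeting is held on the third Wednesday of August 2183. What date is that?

August 1, 2183 is a Friday.
The first Wednesday is therefore August 6 (5 days later).
The third Wednesday is 6 + 2×7 = August 20.

August 20, 2183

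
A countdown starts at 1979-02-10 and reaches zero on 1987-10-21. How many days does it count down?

3175

Feb 10, 1979 → Feb 10, 1980: 365 days.
Feb 10, 1980 → Feb 10, 1981: 366 days (Feb 29, 1980 is in that span).
Feb 10, 1981 → Feb 10, 1982: 365 days.
Feb 10, 1982 → Feb 10, 1983: 365 days.
Feb 10, 1983 → Feb 10, 1984: 365 days.
Feb 10, 1984 → Feb 10, 1985: 366 days (Feb 29, 1984 is in that span).
Feb 10, 1985 → Feb 10, 1986: 365 days.
Feb 10, 1986 → Feb 10, 1987: 365 days.
Feb 10, 1987 → Mar 10, 1987: 28 days (February has 28).
Mar 10, 1987 → Apr 10, 1987: 31 days (March has 31).
Apr 10, 1987 → May 10, 1987: 30 days (April has 30).
May 10, 1987 → Jun 10, 1987: 31 days (May has 31).
Jun 10, 1987 → Jul 10, 1987: 30 days (June has 30).
Jul 10, 1987 → Aug 10, 1987: 31 days (July has 31).
Aug 10, 1987 → Sep 10, 1987: 31 days (August has 31).
Sep 10, 1987 → Oct 10, 1987: 30 days (September has 30).
Oct 10, 1987 → Oct 21, 1987: 11 days.
Total: 3175 days.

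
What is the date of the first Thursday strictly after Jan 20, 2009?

January 22, 2009

Jan 20, 2009 is a Tuesday.
From Tuesday to the next Thursday is 2 days.
Jan 20, 2009 + 2 = Jan 22, 2009.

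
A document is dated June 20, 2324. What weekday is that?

Friday

Doomsday rule: the anchor day for the 2300s is Wednesday. For year 24: 24÷12 = 2 r 0, and 0÷4 = 0, so 2+0+0 = 2.
Wednesday + 2 ≡ Friday — that's 2324's doomsday.
In June the doomsday date is Jun 6.
Jun 20 is 14 days after Jun 6; 14 mod 7 = 0, so Friday + 0 = Friday.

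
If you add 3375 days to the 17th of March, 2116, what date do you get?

June 13, 2125

+365 (one year) → Mar 17, 2117 (3010 left).
+365 (one year) → Mar 17, 2118 (2645 left).
+365 (one year) → Mar 17, 2119 (2280 left).
+366 (one year; includes Feb 29, 2120) → Mar 17, 2120 (1914 left).
+365 (one year) → Mar 17, 2121 (1549 left).
+365 (one year) → Mar 17, 2122 (1184 left).
+365 (one year) → Mar 17, 2123 (819 left).
+366 (one year; includes Feb 29, 2124) → Mar 17, 2124 (453 left).
+365 (one year) → Mar 17, 2125 (88 left).
Mar has 31 days: +15 → Apr 1, 2125 (73 left).
Apr has 30 days: +30 → May 1, 2125 (43 left).
May has 31 days: +31 → Jun 1, 2125 (12 left).
+12 → Jun 13, 2125.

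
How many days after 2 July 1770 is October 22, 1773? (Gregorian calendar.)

Jul 2, 1770 → Jul 2, 1771: 365 days.
Jul 2, 1771 → Jul 2, 1772: 366 days (Feb 29, 1772 is in that span).
Jul 2, 1772 → Jul 2, 1773: 365 days.
Jul 2, 1773 → Aug 2, 1773: 31 days (July has 31).
Aug 2, 1773 → Sep 2, 1773: 31 days (August has 31).
Sep 2, 1773 → Oct 2, 1773: 30 days (September has 30).
Oct 2, 1773 → Oct 22, 1773: 20 days.
Total: 1208 days.

1208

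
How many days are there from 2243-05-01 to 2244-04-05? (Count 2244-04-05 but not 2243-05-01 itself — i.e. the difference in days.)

340

May 1, 2243 → Jun 1, 2243: 31 days (May has 31).
Jun 1, 2243 → Jul 1, 2243: 30 days (June has 30).
Jul 1, 2243 → Aug 1, 2243: 31 days (July has 31).
Aug 1, 2243 → Sep 1, 2243: 31 days (August has 31).
Sep 1, 2243 → Oct 1, 2243: 30 days (September has 30).
Oct 1, 2243 → Nov 1, 2243: 31 days (October has 31).
Nov 1, 2243 → Dec 1, 2243: 30 days (November has 30).
Dec 1, 2243 → Jan 1, 2244: 31 days (December has 31).
Jan 1, 2244 → Feb 1, 2244: 31 days (January has 31).
Feb 1, 2244 → Mar 1, 2244: 29 days (February has 29).
Mar 1, 2244 → Apr 1, 2244: 31 days (March has 31).
Apr 1, 2244 → Apr 5, 2244: 4 days.
Total: 340 days.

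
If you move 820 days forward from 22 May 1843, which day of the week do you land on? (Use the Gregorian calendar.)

Tuesday

First find the weekday of May 22, 1843. Doomsday rule: the anchor day for the 1800s is Friday. For year 43: 43÷12 = 3 r 7, and 7÷4 = 1, so 3+7+1 = 11.
Friday + 11 ≡ Tuesday — that's 1843's doomsday.
In May the doomsday date is May 9.
May 22 is 13 days after May 9; 13 mod 7 = 6, so Tuesday + 6 = Monday.
820 mod 7 = 1, so 820 days after a Monday is Monday + 1 = Tuesday.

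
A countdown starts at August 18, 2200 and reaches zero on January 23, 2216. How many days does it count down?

Aug 18, 2200 → Aug 18, 2201: 365 days.
Aug 18, 2201 → Aug 18, 2202: 365 days.
Aug 18, 2202 → Aug 18, 2203: 365 days.
Aug 18, 2203 → Aug 18, 2204: 366 days (Feb 29, 2204 is in that span).
Aug 18, 2204 → Aug 18, 2205: 365 days.
Aug 18, 2205 → Aug 18, 2206: 365 days.
Aug 18, 2206 → Aug 18, 2207: 365 days.
Aug 18, 2207 → Aug 18, 2208: 366 days (Feb 29, 2208 is in that span).
Aug 18, 2208 → Aug 18, 2209: 365 days.
Aug 18, 2209 → Aug 18, 2210: 365 days.
Aug 18, 2210 → Aug 18, 2211: 365 days.
Aug 18, 2211 → Aug 18, 2212: 366 days (Feb 29, 2212 is in that span).
Aug 18, 2212 → Aug 18, 2213: 365 days.
Aug 18, 2213 → Aug 18, 2214: 365 days.
Aug 18, 2214 → Aug 18, 2215: 365 days.
Aug 18, 2215 → Sep 18, 2215: 31 days (August has 31).
Sep 18, 2215 → Oct 18, 2215: 30 days (September has 30).
Oct 18, 2215 → Nov 18, 2215: 31 days (October has 31).
Nov 18, 2215 → Dec 18, 2215: 30 days (November has 30).
Dec 18, 2215 → Jan 18, 2216: 31 days (December has 31).
Jan 18, 2216 → Jan 23, 2216: 5 days.
Total: 5636 days.

5636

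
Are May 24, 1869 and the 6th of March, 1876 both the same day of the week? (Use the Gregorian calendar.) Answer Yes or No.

Yes

From May 24, 1869 to Mar 6, 1876 is 2478 days.
2478 mod 7 = 0, so they are the same weekday.
(May 24, 1869 is a Monday; Mar 6, 1876 is a Monday.)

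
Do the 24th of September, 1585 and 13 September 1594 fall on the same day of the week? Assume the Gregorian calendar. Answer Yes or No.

Yes

From Sep 24, 1585 to Sep 13, 1594 is 3276 days.
3276 mod 7 = 0, so they are the same weekday.
(Sep 24, 1585 is a Tuesday; Sep 13, 1594 is a Tuesday.)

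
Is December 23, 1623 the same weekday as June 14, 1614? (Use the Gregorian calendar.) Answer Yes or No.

Yes

From Jun 14, 1614 to Dec 23, 1623 is 3479 days.
3479 mod 7 = 0, so they are the same weekday.
(Jun 14, 1614 is a Saturday; Dec 23, 1623 is a Saturday.)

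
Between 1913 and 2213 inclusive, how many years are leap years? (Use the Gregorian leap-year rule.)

73

Multiples of 4 in [1913,2213]: 75.
Of those, multiples of 100: 3 (not leap unless ÷400).
Multiples of 400: 1.
Leap years = 75 − 3 + 1 = 73.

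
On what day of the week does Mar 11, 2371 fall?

Thursday

Doomsday rule: the anchor day for the 2300s is Wednesday. For year 71: 71÷12 = 5 r 11, and 11÷4 = 2, so 5+11+2 = 18.
Wednesday + 18 ≡ Sunday — that's 2371's doomsday.
In March the doomsday date is Mar 14.
Mar 11 is 3 days before Mar 14; 3 mod 7 = 3, so Sunday − 3 = Thursday.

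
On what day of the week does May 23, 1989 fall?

Doomsday rule: the anchor day for the 1900s is Wednesday. For year 89: 89÷12 = 7 r 5, and 5÷4 = 1, so 7+5+1 = 13.
Wednesday + 13 ≡ Tuesday — that's 1989's doomsday.
In May the doomsday date is May 9.
May 23 is 14 days after May 9; 14 mod 7 = 0, so Tuesday + 0 = Tuesday.

Tuesday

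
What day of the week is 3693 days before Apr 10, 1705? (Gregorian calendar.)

Apr 10, 1705 is a Friday.
3693 mod 7 = 4, so 3693 days before a Friday is Friday − 4 = Monday.

Monday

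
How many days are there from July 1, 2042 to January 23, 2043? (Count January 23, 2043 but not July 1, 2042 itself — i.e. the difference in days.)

206

Jul 1, 2042 → Aug 1, 2042: 31 days (July has 31).
Aug 1, 2042 → Sep 1, 2042: 31 days (August has 31).
Sep 1, 2042 → Oct 1, 2042: 30 days (September has 30).
Oct 1, 2042 → Nov 1, 2042: 31 days (October has 31).
Nov 1, 2042 → Dec 1, 2042: 30 days (November has 30).
Dec 1, 2042 → Jan 1, 2043: 31 days (December has 31).
Jan 1, 2043 → Jan 23, 2043: 22 days.
Total: 206 days.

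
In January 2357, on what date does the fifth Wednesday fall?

January 1, 2357 is a Tuesday.
The first Wednesday is therefore January 2 (1 days later).
The fifth Wednesday is 2 + 4×7 = January 30.

January 30, 2357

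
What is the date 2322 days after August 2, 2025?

December 11, 2031

+365 (one year) → Aug 2, 2026 (1957 left).
+365 (one year) → Aug 2, 2027 (1592 left).
+366 (one year; includes Feb 29, 2028) → Aug 2, 2028 (1226 left).
+365 (one year) → Aug 2, 2029 (861 left).
+365 (one year) → Aug 2, 2030 (496 left).
+365 (one year) → Aug 2, 2031 (131 left).
Aug has 31 days: +30 → Sep 1, 2031 (101 left).
Sep has 30 days: +30 → Oct 1, 2031 (71 left).
Oct has 31 days: +31 → Nov 1, 2031 (40 left).
Nov has 30 days: +30 → Dec 1, 2031 (10 left).
+10 → Dec 11, 2031.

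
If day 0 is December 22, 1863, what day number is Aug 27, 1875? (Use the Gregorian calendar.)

Dec 22, 1863 → Dec 22, 1864: 366 days (Feb 29, 1864 is in that span).
Dec 22, 1864 → Dec 22, 1865: 365 days.
Dec 22, 1865 → Dec 22, 1866: 365 days.
Dec 22, 1866 → Dec 22, 1867: 365 days.
Dec 22, 1867 → Dec 22, 1868: 366 days (Feb 29, 1868 is in that span).
Dec 22, 1868 → Dec 22, 1869: 365 days.
Dec 22, 1869 → Dec 22, 1870: 365 days.
Dec 22, 1870 → Dec 22, 1871: 365 days.
Dec 22, 1871 → Dec 22, 1872: 366 days (Feb 29, 1872 is in that span).
Dec 22, 1872 → Dec 22, 1873: 365 days.
Dec 22, 1873 → Dec 22, 1874: 365 days.
Dec 22, 1874 → Jan 22, 1875: 31 days (December has 31).
Jan 22, 1875 → Feb 22, 1875: 31 days (January has 31).
Feb 22, 1875 → Mar 22, 1875: 28 days (February has 28).
Mar 22, 1875 → Apr 22, 1875: 31 days (March has 31).
Apr 22, 1875 → May 22, 1875: 30 days (April has 30).
May 22, 1875 → Jun 22, 1875: 31 days (May has 31).
Jun 22, 1875 → Jul 22, 1875: 30 days (June has 30).
Jul 22, 1875 → Aug 22, 1875: 31 days (July has 31).
Aug 22, 1875 → Aug 27, 1875: 5 days.
Total: 4266 days.

4266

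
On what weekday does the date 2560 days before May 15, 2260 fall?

May 15, 2260 is a Tuesday.
2560 mod 7 = 5, so 2560 days before a Tuesday is Tuesday − 5 = Thursday.

Thursday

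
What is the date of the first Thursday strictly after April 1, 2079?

April 6, 2079

Apr 1, 2079 is a Saturday.
From Saturday to the next Thursday is 5 days.
Apr 1, 2079 + 5 = Apr 6, 2079.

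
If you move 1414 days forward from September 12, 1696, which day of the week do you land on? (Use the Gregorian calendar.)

Wednesday

First find the weekday of Sep 12, 1696. Doomsday rule: the anchor day for the 1600s is Tuesday. For year 96: 96÷12 = 8 r 0, and 0÷4 = 0, so 8+0+0 = 8.
Tuesday + 8 ≡ Wednesday — that's 1696's doomsday.
In September the doomsday date is Sep 5.
Sep 12 is 7 days after Sep 5; 7 mod 7 = 0, so Wednesday + 0 = Wednesday.
1414 mod 7 = 0, so 1414 days after a Wednesday is Wednesday + 0 = Wednesday.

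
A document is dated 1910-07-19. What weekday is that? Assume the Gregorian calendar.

Doomsday rule: the anchor day for the 1900s is Wednesday. For year 10: 10÷12 = 0 r 10, and 10÷4 = 2, so 0+10+2 = 12.
Wednesday + 12 ≡ Monday — that's 1910's doomsday.
In July the doomsday date is Jul 11.
Jul 19 is 8 days after Jul 11; 8 mod 7 = 1, so Monday + 1 = Tuesday.

Tuesday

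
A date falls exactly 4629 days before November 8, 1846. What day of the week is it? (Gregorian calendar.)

Friday

Nov 8, 1846 is a Sunday.
4629 mod 7 = 2, so 4629 days before a Sunday is Sunday − 2 = Friday.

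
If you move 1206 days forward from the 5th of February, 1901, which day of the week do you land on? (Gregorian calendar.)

First find the weekday of Feb 5, 1901. Doomsday rule: the anchor day for the 1900s is Wednesday. For year 01: 1÷12 = 0 r 1, and 1÷4 = 0, so 0+1+0 = 1.
Wednesday + 1 ≡ Thursday — that's 1901's doomsday.
In February the doomsday date is Feb 28 (1901 is not a leap year).
Feb 5 is 23 days before Feb 28; 23 mod 7 = 2, so Thursday − 2 = Tuesday.
1206 mod 7 = 2, so 1206 days after a Tuesday is Tuesday + 2 = Thursday.

Thursday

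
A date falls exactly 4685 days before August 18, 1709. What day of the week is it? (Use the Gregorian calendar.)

Aug 18, 1709 is a Sunday.
4685 mod 7 = 2, so 4685 days before a Sunday is Sunday − 2 = Friday.

Friday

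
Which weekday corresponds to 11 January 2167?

Sunday

Doomsday rule: the anchor day for the 2100s is Sunday. For year 67: 67÷12 = 5 r 7, and 7÷4 = 1, so 5+7+1 = 13.
Sunday + 13 ≡ Saturday — that's 2167's doomsday.
In January the doomsday date is Jan 3 (2167 is not a leap year).
Jan 11 is 8 days after Jan 3; 8 mod 7 = 1, so Saturday + 1 = Sunday.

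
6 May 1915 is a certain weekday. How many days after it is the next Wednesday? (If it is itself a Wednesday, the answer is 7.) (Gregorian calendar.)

May 6, 1915 is a Thursday.
From Thursday to the next Wednesday is 6 days.

6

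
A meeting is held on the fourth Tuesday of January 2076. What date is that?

January 1, 2076 is a Wednesday.
The first Tuesday is therefore January 7 (6 days later).
The fourth Tuesday is 7 + 3×7 = January 28.

January 28, 2076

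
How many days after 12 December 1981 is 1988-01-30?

2240

Dec 12, 1981 → Dec 12, 1982: 365 days.
Dec 12, 1982 → Dec 12, 1983: 365 days.
Dec 12, 1983 → Dec 12, 1984: 366 days (Feb 29, 1984 is in that span).
Dec 12, 1984 → Dec 12, 1985: 365 days.
Dec 12, 1985 → Dec 12, 1986: 365 days.
Dec 12, 1986 → Dec 12, 1987: 365 days.
Dec 12, 1987 → Jan 12, 1988: 31 days (December has 31).
Jan 12, 1988 → Jan 30, 1988: 18 days.
Total: 2240 days.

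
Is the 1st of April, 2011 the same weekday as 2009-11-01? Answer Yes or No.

From Nov 1, 2009 to Apr 1, 2011 is 516 days.
516 mod 7 = 5, so they are different weekdays.
(Nov 1, 2009 is a Sunday; Apr 1, 2011 is a Friday.)

No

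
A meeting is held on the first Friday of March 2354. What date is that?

March 1, 2354 is a Monday.
The first Friday is therefore March 5 (4 days later).

March 5, 2354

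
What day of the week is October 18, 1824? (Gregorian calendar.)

Monday

Doomsday rule: the anchor day for the 1800s is Friday. For year 24: 24÷12 = 2 r 0, and 0÷4 = 0, so 2+0+0 = 2.
Friday + 2 ≡ Sunday — that's 1824's doomsday.
In October the doomsday date is Oct 10.
Oct 18 is 8 days after Oct 10; 8 mod 7 = 1, so Sunday + 1 = Monday.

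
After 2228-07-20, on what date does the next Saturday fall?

July 26, 2228

Jul 20, 2228 is a Sunday.
From Sunday to the next Saturday is 6 days.
Jul 20, 2228 + 6 = Jul 26, 2228.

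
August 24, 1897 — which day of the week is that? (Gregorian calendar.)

Tuesday

Doomsday rule: the anchor day for the 1800s is Friday. For year 97: 97÷12 = 8 r 1, and 1÷4 = 0, so 8+1+0 = 9.
Friday + 9 ≡ Sunday — that's 1897's doomsday.
In August the doomsday date is Aug 8.
Aug 24 is 16 days after Aug 8; 16 mod 7 = 2, so Sunday + 2 = Tuesday.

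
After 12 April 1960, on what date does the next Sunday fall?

April 17, 1960

Apr 12, 1960 is a Tuesday.
From Tuesday to the next Sunday is 5 days.
Apr 12, 1960 + 5 = Apr 17, 1960.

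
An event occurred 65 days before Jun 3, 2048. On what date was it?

−3 → May 31, 2048 (end of May, 31 days; 62 left).
−31 → Apr 30, 2048 (end of Apr, 30 days; 31 left).
−30 → Mar 31, 2048 (end of Mar, 31 days; 1 left).
−1 → Mar 30, 2048.

March 30, 2048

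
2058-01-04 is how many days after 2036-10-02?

7764

Oct 2, 2036 → Oct 2, 2037: 365 days.
Oct 2, 2037 → Oct 2, 2038: 365 days.
Oct 2, 2038 → Oct 2, 2039: 365 days.
Oct 2, 2039 → Oct 2, 2040: 366 days (Feb 29, 2040 is in that span).
Oct 2, 2040 → Oct 2, 2041: 365 days.
Oct 2, 2041 → Oct 2, 2042: 365 days.
Oct 2, 2042 → Oct 2, 2043: 365 days.
Oct 2, 2043 → Oct 2, 2044: 366 days (Feb 29, 2044 is in that span).
Oct 2, 2044 → Oct 2, 2045: 365 days.
Oct 2, 2045 → Oct 2, 2046: 365 days.
Oct 2, 2046 → Oct 2, 2047: 365 days.
Oct 2, 2047 → Oct 2, 2048: 366 days (Feb 29, 2048 is in that span).
Oct 2, 2048 → Oct 2, 2049: 365 days.
Oct 2, 2049 → Oct 2, 2050: 365 days.
Oct 2, 2050 → Oct 2, 2051: 365 days.
Oct 2, 2051 → Oct 2, 2052: 366 days (Feb 29, 2052 is in that span).
Oct 2, 2052 → Oct 2, 2053: 365 days.
Oct 2, 2053 → Oct 2, 2054: 365 days.
Oct 2, 2054 → Oct 2, 2055: 365 days.
Oct 2, 2055 → Oct 2, 2056: 366 days (Feb 29, 2056 is in that span).
Oct 2, 2056 → Oct 2, 2057: 365 days.
Oct 2, 2057 → Nov 2, 2057: 31 days (October has 31).
Nov 2, 2057 → Dec 2, 2057: 30 days (November has 30).
Dec 2, 2057 → Jan 2, 2058: 31 days (December has 31).
Jan 2, 2058 → Jan 4, 2058: 2 days.
Total: 7764 days.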